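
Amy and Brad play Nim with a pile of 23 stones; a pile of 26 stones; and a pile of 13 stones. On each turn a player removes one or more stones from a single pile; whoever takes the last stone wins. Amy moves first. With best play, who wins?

Brad wins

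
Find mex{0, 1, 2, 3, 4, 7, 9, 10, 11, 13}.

5

The values 0, 1, 2, 3, 4 are all present; 5 is the first non-negative integer missing from the set.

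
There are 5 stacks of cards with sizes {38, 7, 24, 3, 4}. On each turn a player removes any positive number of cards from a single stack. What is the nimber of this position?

62

In binary:
  100110  (38)
  000111  (7)
  011000  (24)
  000011  (3)
  000100  (4)
  ------
  111110  (62)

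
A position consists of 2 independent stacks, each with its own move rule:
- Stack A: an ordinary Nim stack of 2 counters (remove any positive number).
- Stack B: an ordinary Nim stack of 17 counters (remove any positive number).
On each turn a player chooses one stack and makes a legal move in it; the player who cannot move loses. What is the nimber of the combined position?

Stack A is a plain Nim stack of size 2, so its Grundy value is 2.
Stack B is a plain Nim stack of size 17, so its Grundy value is 17.
The value of a disjunctive sum is the nim-sum of the parts.
Combined value = 2 ⊕ 17 = 19.

19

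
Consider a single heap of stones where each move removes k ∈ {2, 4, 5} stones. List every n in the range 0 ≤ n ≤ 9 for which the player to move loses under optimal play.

0, 1, 7, 8

Compute g(0), g(1), … for moves {2, 4, 5}:
g(0) = mex{} = 0
g(1) = mex{} = 0
g(2) = mex{0} = 1
g(3) = mex{0} = 1
g(4) = mex{0,1} = 2
g(5) = mex{0,1} = 2
g(6) = mex{0,1,2} = 3
g(7) = mex{1,2} = 0
g(8) = mex{1,2,3} = 0
g(9) = mex{0,2} = 1
The P-positions (g = 0) in 0..9 are 0, 1, 7, 8.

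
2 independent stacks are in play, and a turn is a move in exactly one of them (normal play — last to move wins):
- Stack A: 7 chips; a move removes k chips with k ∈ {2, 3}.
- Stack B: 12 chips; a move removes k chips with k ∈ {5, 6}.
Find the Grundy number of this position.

For stack A, compute g(0), g(1), … with moves {2, 3}:
g(0) = mex{} = 0
g(1) = mex{} = 0
g(2) = mex{0} = 1
g(3) = mex{0} = 1
g(4) = mex{0,1} = 2
g(5) = mex{1} = 0
g(6) = mex{1,2} = 0
g(7) = mex{0,2} = 1
So g(7) = 1.
Build the Grundy sequence for stack B with g(k) = mex{g(k−s) : s ∈ {5, 6}, s ≤ k}:
g(0) = mex{} = 0
g(1) = mex{} = 0
g(2) = mex{} = 0
g(3) = mex{} = 0
g(4) = mex{} = 0
g(5) = mex{0} = 1
g(6) = mex{0} = 1
g(7) = mex{0} = 1
g(8) = mex{0} = 1
g(9) = mex{0} = 1
g(10) = mex{0,1} = 2
g(11) = mex{1} = 0
g(12) = mex{1} = 0
So g(12) = 0.
By the Sprague-Grundy theorem, the Grundy value of a sum of independent games is the XOR of the component values.
Combined value = 1 XOR 0 = 1.

1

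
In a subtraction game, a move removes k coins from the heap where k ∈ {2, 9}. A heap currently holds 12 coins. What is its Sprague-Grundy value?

0

Grundy values for subtraction set {2, 9}:
k:     0  1  2  3  4  5  6  7  8  9 10 11 12
g(k):  0  0  1  1  0  0  1  1  0  2  1  0  0
So g(12) = 0.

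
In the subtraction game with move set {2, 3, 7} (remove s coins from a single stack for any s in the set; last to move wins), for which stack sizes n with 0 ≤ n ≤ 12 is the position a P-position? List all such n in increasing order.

Grundy values for subtraction set {2, 3, 7}:
k:     0  1  2  3  4  5  6  7  8  9 10 11 12
g(k):  0  0  1  1  2  0  0  1  1  2  0  0  1
The P-positions (g = 0) in 0..12 are 0, 1, 5, 6, 10, 11.

0, 1, 5, 6, 10, 11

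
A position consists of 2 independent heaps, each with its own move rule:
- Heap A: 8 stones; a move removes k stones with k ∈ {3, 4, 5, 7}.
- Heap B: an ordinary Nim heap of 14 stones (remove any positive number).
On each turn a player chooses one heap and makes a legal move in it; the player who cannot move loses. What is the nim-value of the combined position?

Grundy values for heap A (subtraction set {3, 4, 5, 7}):
k:     0  1  2  3  4  5  6  7  8
g(k):  0  0  0  1  1  1  2  2  2
So g(8) = 2.
Heap B is a plain Nim heap of size 14, so its Grundy value is 14.
The value of a disjunctive sum is the nim-sum of the parts.
Combined value = 2 XOR 14 = 12.

12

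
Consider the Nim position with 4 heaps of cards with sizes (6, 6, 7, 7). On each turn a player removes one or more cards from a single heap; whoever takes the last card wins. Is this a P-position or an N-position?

Write each in binary and XOR column by column:
  110  (6)
  110  (6)
  111  (7)
  111  (7)
  ---
  000  (0)
The nim-sum is 0, so this is a P-position: the player to move is in a losing position under optimal play.

P-position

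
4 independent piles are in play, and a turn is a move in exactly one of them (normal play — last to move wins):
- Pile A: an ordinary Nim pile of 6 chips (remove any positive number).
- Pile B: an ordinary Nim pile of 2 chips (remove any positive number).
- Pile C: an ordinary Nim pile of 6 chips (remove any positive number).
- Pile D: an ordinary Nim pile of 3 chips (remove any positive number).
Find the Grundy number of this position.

1

Pile A is a plain Nim pile of size 6, so its Grundy value is 6.
Pile B is a plain Nim pile of size 2, so its Grundy value is 2.
Pile C is a plain Nim pile of size 6, so its Grundy value is 6.
Pile D is a plain Nim pile of size 3, so its Grundy value is 3.
The value of a disjunctive sum is the nim-sum of the parts.
Combined value = 6 ⊕ 2 ⊕ 6 ⊕ 3 = 1.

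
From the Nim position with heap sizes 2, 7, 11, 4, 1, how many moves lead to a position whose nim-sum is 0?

1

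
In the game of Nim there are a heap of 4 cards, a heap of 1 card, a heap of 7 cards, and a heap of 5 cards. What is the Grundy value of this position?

7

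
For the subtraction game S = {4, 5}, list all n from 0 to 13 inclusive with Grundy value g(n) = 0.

0, 1, 2, 3, 9, 10, 11, 12

Compute g(0), g(1), … for moves {4, 5}:
g(0) = mex{} = 0
g(1) = mex{} = 0
g(2) = mex{} = 0
g(3) = mex{} = 0
g(4) = mex{0} = 1
g(5) = mex{0} = 1
g(6) = mex{0} = 1
g(7) = mex{0} = 1
g(8) = mex{0,1} = 2
g(9) = mex{1} = 0
g(10) = mex{1} = 0
g(11) = mex{1} = 0
g(12) = mex{1,2} = 0
g(13) = mex{0,2} = 1
The P-positions (g = 0) in 0..13 are 0, 1, 2, 3, 9, 10, 11, 12.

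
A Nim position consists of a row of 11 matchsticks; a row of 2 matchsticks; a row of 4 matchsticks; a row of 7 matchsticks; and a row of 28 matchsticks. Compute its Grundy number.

Bitwise XOR of the heap sizes:
  01011  (11)
  00010  (2)
  00100  (4)
  00111  (7)
  11100  (28)
  -----
  10110  (22)

22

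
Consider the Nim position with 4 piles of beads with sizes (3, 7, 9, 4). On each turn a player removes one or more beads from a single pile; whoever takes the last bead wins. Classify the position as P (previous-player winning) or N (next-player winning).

Nim-sum: 3 ⊕ 7 ⊕ 9 ⊕ 4 = 9.
The nim-sum is 9 ≠ 0, so this is an N-position: the player to move can win.

N-position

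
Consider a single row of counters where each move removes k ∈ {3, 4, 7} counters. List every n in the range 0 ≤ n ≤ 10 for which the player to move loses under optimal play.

0, 1, 2, 10

Compute g(0), g(1), … for moves {3, 4, 7}:
g(0) = mex{} = 0
g(1) = mex{} = 0
g(2) = mex{} = 0
g(3) = mex{0} = 1
g(4) = mex{0} = 1
g(5) = mex{0} = 1
g(6) = mex{0,1} = 2
g(7) = mex{0,1} = 2
g(8) = mex{0,1} = 2
g(9) = mex{0,1,2} = 3
g(10) = mex{1,2} = 0
The P-positions (g = 0) in 0..10 are 0, 1, 2, 10.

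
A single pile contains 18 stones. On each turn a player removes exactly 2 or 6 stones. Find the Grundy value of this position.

1

Grundy values for subtraction set {2, 6}:
k:     0  1  2  3  4  5  6  7  8  9 10 11 12 13 14 15 16 17 18
g(k):  0  0  1  1  0  0  1  1  0  0  1  1  0  0  1  1  0  0  1
So g(18) = 1.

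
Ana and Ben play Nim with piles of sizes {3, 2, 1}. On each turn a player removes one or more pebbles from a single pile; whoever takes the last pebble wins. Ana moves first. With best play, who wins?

Bitwise XOR of the heap sizes:
  11  (3)
  10  (2)
  01  (1)
  --
  00  (0)
The nim-sum is 0, so this is a P-position: the player to move is in a losing position under optimal play; Ana is about to move from it and so loses — Ben wins.

Ben wins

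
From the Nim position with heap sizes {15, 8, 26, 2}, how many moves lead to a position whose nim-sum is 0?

Compute the nim-sum pairwise:
15 ^ 8 = 7
7 ^ 26 = 29
29 ^ 2 = 31
The overall nim-sum is X = 31. A heap of size p has a winning move iff p XOR X < p (reduce it to p XOR X).
  15: 15 XOR 31 = 16 ≥ 15 — no move.
  8: 8 XOR 31 = 23 ≥ 8 — no move.
  26: 26 XOR 31 = 5 < 26 — winning move (to 5).
  2: 2 XOR 31 = 29 ≥ 2 — no move.
That gives 1 winning move.

1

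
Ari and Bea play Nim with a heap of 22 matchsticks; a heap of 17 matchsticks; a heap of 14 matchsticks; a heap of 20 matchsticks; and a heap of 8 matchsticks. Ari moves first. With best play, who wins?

Ari wins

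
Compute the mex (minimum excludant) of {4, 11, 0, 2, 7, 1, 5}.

3

The values 0, 1, 2 are all present; 3 is the first non-negative integer missing from the set.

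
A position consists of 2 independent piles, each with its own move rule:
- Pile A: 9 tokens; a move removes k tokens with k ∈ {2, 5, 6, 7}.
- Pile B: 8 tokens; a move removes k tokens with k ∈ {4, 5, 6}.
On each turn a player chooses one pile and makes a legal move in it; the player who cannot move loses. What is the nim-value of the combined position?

0

For pile A, compute g(0), g(1), … with moves {2, 5, 6, 7}:
k:     0  1  2  3  4  5  6  7  8  9
g(k):  0  0  1  1  0  2  1  3  2  2
So g(9) = 2.
For pile B, compute g(0), g(1), … with moves {4, 5, 6}:
g(0) = mex{} = 0
g(1) = mex{} = 0
g(2) = mex{} = 0
g(3) = mex{} = 0
g(4) = mex{0} = 1
g(5) = mex{0} = 1
g(6) = mex{0} = 1
g(7) = mex{0} = 1
g(8) = mex{0,1} = 2
So g(8) = 2.
By the Sprague-Grundy theorem, the Grundy value of a sum of independent games is the XOR of the component values.
Combined value = 2 XOR 2 = 0.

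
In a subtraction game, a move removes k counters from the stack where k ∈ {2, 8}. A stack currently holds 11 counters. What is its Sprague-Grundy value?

0

Grundy values for subtraction set {2, 8}:
k:     0  1  2  3  4  5  6  7  8  9 10 11
g(k):  0  0  1  1  0  0  1  1  2  2  0  0
So g(11) = 0.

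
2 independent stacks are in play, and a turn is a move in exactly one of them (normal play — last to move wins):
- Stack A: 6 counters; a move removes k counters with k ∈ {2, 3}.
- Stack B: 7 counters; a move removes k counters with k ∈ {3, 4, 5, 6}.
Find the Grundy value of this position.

Build the Grundy sequence for stack A with g(k) = mex{g(k−s) : s ∈ {2, 3}, s ≤ k}:
k:     0  1  2  3  4  5  6
g(k):  0  0  1  1  2  0  0
So g(6) = 0.
Build the Grundy sequence for stack B with g(k) = mex{g(k−s) : s ∈ {3, 4, 5, 6}, s ≤ k}:
g(0) = mex{} = 0
g(1) = mex{} = 0
g(2) = mex{} = 0
g(3) = mex{0} = 1
g(4) = mex{0} = 1
g(5) = mex{0} = 1
g(6) = mex{0,1} = 2
g(7) = mex{0,1} = 2
So g(7) = 2.
The value of a disjunctive sum is the nim-sum of the parts.
Combined value = 0 ⊕ 2 = 2.

2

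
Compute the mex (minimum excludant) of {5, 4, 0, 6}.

1

0 is in the set but 1 is not, so the mex is 1.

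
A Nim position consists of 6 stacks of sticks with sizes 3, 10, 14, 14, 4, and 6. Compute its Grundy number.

Compute the nim-sum pairwise:
3 ^ 10 = 9
9 ^ 14 = 7
7 ^ 14 = 9
9 ^ 4 = 13
13 ^ 6 = 11

11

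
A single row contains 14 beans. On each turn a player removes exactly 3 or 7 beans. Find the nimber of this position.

Build the Grundy sequence with g(k) = mex{g(k−s) : s ∈ {3, 7}, s ≤ k}:
k:     0  1  2  3  4  5  6  7  8  9 10 11 12 13 14
g(k):  0  0  0  1  1  1  0  2  2  1  0  0  0  1  1
So g(14) = 1.

1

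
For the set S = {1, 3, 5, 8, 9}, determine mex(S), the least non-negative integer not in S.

0 is not in the set, so the mex is 0.

0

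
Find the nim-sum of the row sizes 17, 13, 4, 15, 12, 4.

Nim-sum: 17 XOR 13 XOR 4 XOR 15 XOR 12 XOR 4 = 31.

31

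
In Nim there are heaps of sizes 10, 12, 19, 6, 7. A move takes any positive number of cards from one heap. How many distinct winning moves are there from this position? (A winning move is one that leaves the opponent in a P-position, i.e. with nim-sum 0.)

1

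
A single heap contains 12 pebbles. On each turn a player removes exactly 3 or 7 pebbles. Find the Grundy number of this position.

Compute g(0), g(1), … for moves {3, 7}:
k:     0  1  2  3  4  5  6  7  8  9 10 11 12
g(k):  0  0  0  1  1  1  0  2  2  1  0  0  0
So g(12) = 0.

0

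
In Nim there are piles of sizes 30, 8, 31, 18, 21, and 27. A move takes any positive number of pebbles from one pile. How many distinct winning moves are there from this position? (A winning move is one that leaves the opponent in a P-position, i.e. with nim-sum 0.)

5

In binary:
  11110  (30)
  01000  (8)
  11111  (31)
  10010  (18)
  10101  (21)
  11011  (27)
  -----
  10101  (21)
The overall nim-sum is X = 21. A pile of size p has a winning move iff p XOR X < p (reduce it to p XOR X).
  30: 30 XOR 21 = 11 < 30 — winning move (to 11).
  8: 8 XOR 21 = 29 ≥ 8 — no move.
  31: 31 XOR 21 = 10 < 31 — winning move (to 10).
  18: 18 XOR 21 = 7 < 18 — winning move (to 7).
  21: 21 XOR 21 = 0 < 21 — winning move (to 0).
  27: 27 XOR 21 = 14 < 27 — winning move (to 14).
That gives 5 winning moves.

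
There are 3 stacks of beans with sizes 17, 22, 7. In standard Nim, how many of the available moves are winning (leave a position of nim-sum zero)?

Compute the nim-sum pairwise:
17 ⊕ 22 = 7
7 ⊕ 7 = 0
The nim-sum is already 0, so every move leaves a nonzero nim-sum — there are no winning moves.

0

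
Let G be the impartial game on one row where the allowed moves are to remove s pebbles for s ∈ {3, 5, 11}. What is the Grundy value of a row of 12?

1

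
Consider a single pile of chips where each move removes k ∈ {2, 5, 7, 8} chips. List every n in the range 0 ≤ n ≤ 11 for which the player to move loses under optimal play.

0, 1, 4, 10

Build the Grundy sequence with g(k) = mex{g(k−s) : s ∈ {2, 5, 7, 8}, s ≤ k}:
k:     0  1  2  3  4  5  6  7  8  9 10 11
g(k):  0  0  1  1  0  2  1  3  2  2  0  3
The P-positions (g = 0) in 0..11 are 0, 1, 4, 10.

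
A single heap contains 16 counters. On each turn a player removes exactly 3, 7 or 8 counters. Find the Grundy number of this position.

Grundy values for subtraction set {3, 7, 8}:
k:     0  1  2  3  4  5  6  7  8  9 10 11 12 13 14 15 16
g(k):  0  0  0  1  1  1  0  2  2  1  3  0  0  2  1  1  0
So g(16) = 0.

0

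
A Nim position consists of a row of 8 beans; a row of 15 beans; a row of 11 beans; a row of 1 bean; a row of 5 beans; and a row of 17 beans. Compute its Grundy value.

Bitwise XOR of the heap sizes:
  01000  (8)
  01111  (15)
  01011  (11)
  00001  (1)
  00101  (5)
  10001  (17)
  -----
  11001  (25)

25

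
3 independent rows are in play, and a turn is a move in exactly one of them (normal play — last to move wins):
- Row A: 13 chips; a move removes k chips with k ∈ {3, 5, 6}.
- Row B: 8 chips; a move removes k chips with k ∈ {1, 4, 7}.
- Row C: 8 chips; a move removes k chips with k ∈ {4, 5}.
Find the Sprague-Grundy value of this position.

3

For row A, compute g(0), g(1), … with moves {3, 5, 6}:
g(0) = mex{} = 0
g(1) = mex{} = 0
g(2) = mex{} = 0
g(3) = mex{0} = 1
g(4) = mex{0} = 1
g(5) = mex{0} = 1
g(6) = mex{0,1} = 2
g(7) = mex{0,1} = 2
g(8) = mex{0,1} = 2
g(9) = mex{1,2} = 0
g(10) = mex{1,2} = 0
g(11) = mex{1,2} = 0
g(12) = mex{0,2} = 1
g(13) = mex{0,2} = 1
So g(13) = 1.
For row B, compute g(0), g(1), … with moves {1, 4, 7}:
g(0) = mex{} = 0
g(1) = mex{0} = 1
g(2) = mex{1} = 0
g(3) = mex{0} = 1
g(4) = mex{0,1} = 2
g(5) = mex{1,2} = 0
g(6) = mex{0} = 1
g(7) = mex{0,1} = 2
g(8) = mex{1,2} = 0
So g(8) = 0.
Build the Grundy sequence for row C with g(k) = mex{g(k−s) : s ∈ {4, 5}, s ≤ k}:
g(0) = mex{} = 0
g(1) = mex{} = 0
g(2) = mex{} = 0
g(3) = mex{} = 0
g(4) = mex{0} = 1
g(5) = mex{0} = 1
g(6) = mex{0} = 1
g(7) = mex{0} = 1
g(8) = mex{0,1} = 2
So g(8) = 2.
By the Sprague-Grundy theorem, the Grundy value of a sum of independent games is the XOR of the component values.
Combined value = 1 XOR 0 XOR 2 = 3.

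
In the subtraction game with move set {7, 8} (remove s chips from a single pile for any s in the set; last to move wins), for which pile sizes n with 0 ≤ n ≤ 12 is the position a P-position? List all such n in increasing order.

0, 1, 2, 3, 4, 5, 6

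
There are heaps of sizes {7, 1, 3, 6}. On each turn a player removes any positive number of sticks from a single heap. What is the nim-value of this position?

3

Write each in binary and XOR column by column:
  111  (7)
  001  (1)
  011  (3)
  110  (6)
  ---
  011  (3)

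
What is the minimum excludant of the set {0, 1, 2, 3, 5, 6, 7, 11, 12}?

4

The values 0, 1, 2, 3 are all present; 4 is the first non-negative integer missing from the set.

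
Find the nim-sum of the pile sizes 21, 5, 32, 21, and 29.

Bitwise XOR of the heap sizes:
  010101  (21)
  000101  (5)
  100000  (32)
  010101  (21)
  011101  (29)
  ------
  111000  (56)

56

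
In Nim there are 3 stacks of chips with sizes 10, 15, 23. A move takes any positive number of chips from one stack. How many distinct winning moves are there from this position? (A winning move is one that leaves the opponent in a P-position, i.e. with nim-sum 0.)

1

Nim-sum: 10 ⊕ 15 ⊕ 23 = 18.
The overall nim-sum is X = 18. A stack of size p has a winning move iff p XOR X < p (reduce it to p XOR X).
  10: 10 XOR 18 = 24 ≥ 10 — no move.
  15: 15 XOR 18 = 29 ≥ 15 — no move.
  23: 23 XOR 18 = 5 < 23 — winning move (to 5).
That gives 1 winning move.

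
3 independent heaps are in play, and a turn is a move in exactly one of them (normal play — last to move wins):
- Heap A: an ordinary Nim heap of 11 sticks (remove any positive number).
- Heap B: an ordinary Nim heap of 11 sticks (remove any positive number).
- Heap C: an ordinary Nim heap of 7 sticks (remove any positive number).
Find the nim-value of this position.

Heap A is a plain Nim heap of size 11, so its Grundy value is 11.
Heap B is a plain Nim heap of size 11, so its Grundy value is 11.
Heap C is a plain Nim heap of size 7, so its Grundy value is 7.
The value of a disjunctive sum is the nim-sum of the parts.
Combined value = 11 ⊕ 11 ⊕ 7 = 7.

7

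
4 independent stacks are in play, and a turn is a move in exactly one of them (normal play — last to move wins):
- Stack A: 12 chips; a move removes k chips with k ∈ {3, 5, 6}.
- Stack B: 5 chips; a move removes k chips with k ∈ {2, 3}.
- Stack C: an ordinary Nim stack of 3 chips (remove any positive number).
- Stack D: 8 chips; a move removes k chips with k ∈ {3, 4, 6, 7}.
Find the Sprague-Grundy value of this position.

0

For stack A, compute g(0), g(1), … with moves {3, 5, 6}:
k:     0  1  2  3  4  5  6  7  8  9 10 11 12
g(k):  0  0  0  1  1  1  2  2  2  0  0  0  1
So g(12) = 1.
For stack B, compute g(0), g(1), … with moves {2, 3}:
k:     0  1  2  3  4  5
g(k):  0  0  1  1  2  0
So g(5) = 0.
Stack C is a plain Nim stack of size 3, so its Grundy value is 3.
For stack D, compute g(0), g(1), … with moves {3, 4, 6, 7}:
k:     0  1  2  3  4  5  6  7  8
g(k):  0  0  0  1  1  1  2  2  2
So g(8) = 2.
The value of a disjunctive sum is the nim-sum of the parts.
Combined value = 1 ⊕ 0 ⊕ 3 ⊕ 2 = 0.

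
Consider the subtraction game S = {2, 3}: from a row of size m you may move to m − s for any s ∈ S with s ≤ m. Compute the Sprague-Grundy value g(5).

Compute g(0), g(1), … for moves {2, 3}:
k:     0  1  2  3  4  5
g(k):  0  0  1  1  2  0
So g(5) = 0.

0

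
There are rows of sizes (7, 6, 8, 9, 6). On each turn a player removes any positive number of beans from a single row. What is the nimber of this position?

Nim-sum: 7 ^ 6 ^ 8 ^ 9 ^ 6 = 6.

6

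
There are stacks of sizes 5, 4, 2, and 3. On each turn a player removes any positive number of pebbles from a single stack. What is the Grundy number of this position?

Compute the nim-sum pairwise:
5 XOR 4 = 1
1 XOR 2 = 3
3 XOR 3 = 0

0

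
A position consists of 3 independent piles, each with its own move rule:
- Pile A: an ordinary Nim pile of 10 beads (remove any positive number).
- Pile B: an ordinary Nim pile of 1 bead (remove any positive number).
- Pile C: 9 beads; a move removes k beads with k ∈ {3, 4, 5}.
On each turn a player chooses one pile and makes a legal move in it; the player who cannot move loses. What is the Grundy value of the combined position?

11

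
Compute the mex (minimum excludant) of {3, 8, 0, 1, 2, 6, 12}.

The values 0, 1, 2, 3 are all present; 4 is the first non-negative integer missing from the set.

4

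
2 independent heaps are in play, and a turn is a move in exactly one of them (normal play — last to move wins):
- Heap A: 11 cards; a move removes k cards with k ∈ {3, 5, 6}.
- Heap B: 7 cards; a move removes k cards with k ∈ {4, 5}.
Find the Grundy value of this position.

Build the Grundy sequence for heap A with g(k) = mex{g(k−s) : s ∈ {3, 5, 6}, s ≤ k}:
g(0) = mex{} = 0
g(1) = mex{} = 0
g(2) = mex{} = 0
g(3) = mex{0} = 1
g(4) = mex{0} = 1
g(5) = mex{0} = 1
g(6) = mex{0,1} = 2
g(7) = mex{0,1} = 2
g(8) = mex{0,1} = 2
g(9) = mex{1,2} = 0
g(10) = mex{1,2} = 0
g(11) = mex{1,2} = 0
So g(11) = 0.
Grundy values for heap B (subtraction set {4, 5}):
k:     0  1  2  3  4  5  6  7
g(k):  0  0  0  0  1  1  1  1
So g(7) = 1.
By the Sprague-Grundy theorem, the Grundy value of a sum of independent games is the XOR of the component values.
Combined value = 0 ⊕ 1 = 1.

1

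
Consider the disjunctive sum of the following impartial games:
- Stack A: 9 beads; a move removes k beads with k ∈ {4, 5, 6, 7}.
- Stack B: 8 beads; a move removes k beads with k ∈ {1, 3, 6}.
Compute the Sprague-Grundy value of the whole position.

0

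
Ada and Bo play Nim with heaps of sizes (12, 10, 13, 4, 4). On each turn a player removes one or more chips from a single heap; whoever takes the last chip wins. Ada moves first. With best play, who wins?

Write each in binary and XOR column by column:
  1100  (12)
  1010  (10)
  1101  (13)
  0100  (4)
  0100  (4)
  ----
  1011  (11)
The nim-sum is 11 ≠ 0, so this is an N-position: the player to move can win; Ada has a winning move.

Ada wins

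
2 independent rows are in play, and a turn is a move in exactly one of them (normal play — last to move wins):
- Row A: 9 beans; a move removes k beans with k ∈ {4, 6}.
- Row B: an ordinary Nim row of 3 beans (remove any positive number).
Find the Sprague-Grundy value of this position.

Grundy values for row A (subtraction set {4, 6}):
k:     0  1  2  3  4  5  6  7  8  9
g(k):  0  0  0  0  1  1  1  1  2  2
So g(9) = 2.
Row B is a plain Nim row of size 3, so its Grundy value is 3.
The value of a disjunctive sum is the nim-sum of the parts.
Combined value = 2 ⊕ 3 = 1.

1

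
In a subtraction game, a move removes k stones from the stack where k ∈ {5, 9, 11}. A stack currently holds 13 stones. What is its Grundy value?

2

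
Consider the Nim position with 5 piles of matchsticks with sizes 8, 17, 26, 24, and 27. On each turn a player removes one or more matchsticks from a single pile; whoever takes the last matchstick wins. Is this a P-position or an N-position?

P-position

Write each in binary and XOR column by column:
  01000  (8)
  10001  (17)
  11010  (26)
  11000  (24)
  11011  (27)
  -----
  00000  (0)
The nim-sum is 0, so this is a P-position: the player to move is in a losing position under optimal play.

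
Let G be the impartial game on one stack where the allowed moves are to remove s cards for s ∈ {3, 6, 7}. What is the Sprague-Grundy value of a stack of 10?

Grundy values for subtraction set {3, 6, 7}:
k:     0  1  2  3  4  5  6  7  8  9 10
g(k):  0  0  0  1  1  1  2  2  2  3  0
So g(10) = 0.

0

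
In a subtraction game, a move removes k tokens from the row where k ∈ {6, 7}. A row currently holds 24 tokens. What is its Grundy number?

Build the Grundy sequence with g(k) = mex{g(k−s) : s ∈ {6, 7}, s ≤ k}:
k:     0  1  2  3  4  5  6  7  8  9 10 11 12 13 14 15 16 17 18 19 20 21 22 23 24
g(k):  0  0  0  0  0  0  1  1  1  1  1  1  2  0  0  0  0  0  0  1  1  1  1  1  1
So g(24) = 1.

1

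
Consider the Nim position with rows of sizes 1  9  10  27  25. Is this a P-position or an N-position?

In binary:
  00001  (1)
  01001  (9)
  01010  (10)
  11011  (27)
  11001  (25)
  -----
  00000  (0)
The nim-sum is 0, so this is a P-position: the player to move is in a losing position under optimal play.

P-position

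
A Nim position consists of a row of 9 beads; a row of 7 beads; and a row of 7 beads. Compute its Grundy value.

In binary:
  1001  (9)
  0111  (7)
  0111  (7)
  ----
  1001  (9)

9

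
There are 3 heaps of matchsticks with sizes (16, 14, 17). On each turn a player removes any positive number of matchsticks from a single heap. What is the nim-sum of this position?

Compute the nim-sum pairwise:
16 ^ 14 = 30
30 ^ 17 = 15

15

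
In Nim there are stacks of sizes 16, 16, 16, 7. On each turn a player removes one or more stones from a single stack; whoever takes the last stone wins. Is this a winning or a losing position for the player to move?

Winning position

In binary:
  10000  (16)
  10000  (16)
  10000  (16)
  00111  (7)
  -----
  10111  (23)
The nim-sum is 23 ≠ 0, so this is an N-position: the player to move can win.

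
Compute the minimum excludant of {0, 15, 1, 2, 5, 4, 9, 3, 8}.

6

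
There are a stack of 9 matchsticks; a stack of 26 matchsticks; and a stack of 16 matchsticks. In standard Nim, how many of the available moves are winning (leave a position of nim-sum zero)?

1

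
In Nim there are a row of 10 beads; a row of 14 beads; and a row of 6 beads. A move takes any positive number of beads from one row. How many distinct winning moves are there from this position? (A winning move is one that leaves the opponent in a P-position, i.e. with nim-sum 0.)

Nim-sum: 10 ^ 14 ^ 6 = 2.
The overall nim-sum is X = 2. A row of size p has a winning move iff p XOR X < p (reduce it to p XOR X).
  10: 10 XOR 2 = 8 < 10 — winning move (to 8).
  14: 14 XOR 2 = 12 < 14 — winning move (to 12).
  6: 6 XOR 2 = 4 < 6 — winning move (to 4).
That gives 3 winning moves.

3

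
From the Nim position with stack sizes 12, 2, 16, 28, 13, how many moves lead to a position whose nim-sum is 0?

3

Bitwise XOR of the heap sizes:
  01100  (12)
  00010  (2)
  10000  (16)
  11100  (28)
  01101  (13)
  -----
  01111  (15)
The overall nim-sum is X = 15. A stack of size p has a winning move iff p XOR X < p (reduce it to p XOR X).
  12: 12 XOR 15 = 3 < 12 — winning move (to 3).
  2: 2 XOR 15 = 13 ≥ 2 — no move.
  16: 16 XOR 15 = 31 ≥ 16 — no move.
  28: 28 XOR 15 = 19 < 28 — winning move (to 19).
  13: 13 XOR 15 = 2 < 13 — winning move (to 2).
That gives 3 winning moves.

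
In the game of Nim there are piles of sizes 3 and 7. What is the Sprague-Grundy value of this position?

Write each in binary and XOR column by column:
  011  (3)
  111  (7)
  ---
  100  (4)

4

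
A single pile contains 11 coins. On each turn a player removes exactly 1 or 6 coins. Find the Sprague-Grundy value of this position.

Build the Grundy sequence with g(k) = mex{g(k−s) : s ∈ {1, 6}, s ≤ k}:
g(0) = mex{} = 0
g(1) = mex{0} = 1
g(2) = mex{1} = 0
g(3) = mex{0} = 1
g(4) = mex{1} = 0
g(5) = mex{0} = 1
g(6) = mex{0,1} = 2
g(7) = mex{1,2} = 0
g(8) = mex{0} = 1
g(9) = mex{1} = 0
g(10) = mex{0} = 1
g(11) = mex{1} = 0
So g(11) = 0.

0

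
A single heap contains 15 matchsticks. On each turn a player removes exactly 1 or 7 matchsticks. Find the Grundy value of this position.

1

Build the Grundy sequence with g(k) = mex{g(k−s) : s ∈ {1, 7}, s ≤ k}:
k:     0  1  2  3  4  5  6  7  8  9 10 11 12 13 14 15
g(k):  0  1  0  1  0  1  0  1  0  1  0  1  0  1  0  1
So g(15) = 1.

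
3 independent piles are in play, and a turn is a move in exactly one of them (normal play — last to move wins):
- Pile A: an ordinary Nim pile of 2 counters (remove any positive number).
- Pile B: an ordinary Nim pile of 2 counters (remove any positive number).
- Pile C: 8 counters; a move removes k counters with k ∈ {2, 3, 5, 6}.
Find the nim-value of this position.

Pile A is a plain Nim pile of size 2, so its Grundy value is 2.
Pile B is a plain Nim pile of size 2, so its Grundy value is 2.
Build the Grundy sequence for pile C with g(k) = mex{g(k−s) : s ∈ {2, 3, 5, 6}, s ≤ k}:
k:     0  1  2  3  4  5  6  7  8
g(k):  0  0  1  1  2  2  3  3  0
So g(8) = 0.
By the Sprague-Grundy theorem, the Grundy value of a sum of independent games is the XOR of the component values.
Combined value = 2 ⊕ 2 ⊕ 0 = 0.

0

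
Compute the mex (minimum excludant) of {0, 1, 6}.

2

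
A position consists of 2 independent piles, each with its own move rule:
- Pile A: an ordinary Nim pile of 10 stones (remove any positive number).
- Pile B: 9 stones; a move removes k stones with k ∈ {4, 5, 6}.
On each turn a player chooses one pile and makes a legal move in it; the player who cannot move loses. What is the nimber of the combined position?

8

Pile A is a plain Nim pile of size 10, so its Grundy value is 10.
For pile B, compute g(0), g(1), … with moves {4, 5, 6}:
k:     0  1  2  3  4  5  6  7  8  9
g(k):  0  0  0  0  1  1  1  1  2  2
So g(9) = 2.
By the Sprague-Grundy theorem, the Grundy value of a sum of independent games is the XOR of the component values.
Combined value = 10 ⊕ 2 = 8.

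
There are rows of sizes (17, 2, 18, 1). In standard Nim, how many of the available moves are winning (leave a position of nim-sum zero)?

Bitwise XOR of the heap sizes:
  10001  (17)
  00010  (2)
  10010  (18)
  00001  (1)
  -----
  00000  (0)
The nim-sum is already 0, so every move leaves a nonzero nim-sum — there are no winning moves.

0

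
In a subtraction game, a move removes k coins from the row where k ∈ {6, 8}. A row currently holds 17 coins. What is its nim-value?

0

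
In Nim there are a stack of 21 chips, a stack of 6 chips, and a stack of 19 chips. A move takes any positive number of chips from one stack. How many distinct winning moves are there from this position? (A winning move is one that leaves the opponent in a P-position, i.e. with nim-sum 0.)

Compute the nim-sum pairwise:
21 ^ 6 = 19
19 ^ 19 = 0
The nim-sum is already 0, so every move leaves a nonzero nim-sum — there are no winning moves.

0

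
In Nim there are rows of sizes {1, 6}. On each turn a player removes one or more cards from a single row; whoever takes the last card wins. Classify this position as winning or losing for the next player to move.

Winning position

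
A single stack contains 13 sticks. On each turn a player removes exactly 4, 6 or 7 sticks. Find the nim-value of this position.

Compute g(0), g(1), … for moves {4, 6, 7}:
k:     0  1  2  3  4  5  6  7  8  9 10 11 12 13
g(k):  0  0  0  0  1  1  1  1  2  2  2  0  0  0
So g(13) = 0.

0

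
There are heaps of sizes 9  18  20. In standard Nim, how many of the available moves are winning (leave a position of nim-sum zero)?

1

In binary:
  01001  (9)
  10010  (18)
  10100  (20)
  -----
  01111  (15)
The overall nim-sum is X = 15. A heap of size p has a winning move iff p XOR X < p (reduce it to p XOR X).
  9: 9 XOR 15 = 6 < 9 — winning move (to 6).
  18: 18 XOR 15 = 29 ≥ 18 — no move.
  20: 20 XOR 15 = 27 ≥ 20 — no move.
That gives 1 winning move.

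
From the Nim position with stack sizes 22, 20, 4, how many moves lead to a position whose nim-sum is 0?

3

Write each in binary and XOR column by column:
  10110  (22)
  10100  (20)
  00100  (4)
  -----
  00110  (6)
The overall nim-sum is X = 6. A stack of size p has a winning move iff p XOR X < p (reduce it to p XOR X).
  22: 22 XOR 6 = 16 < 22 — winning move (to 16).
  20: 20 XOR 6 = 18 < 20 — winning move (to 18).
  4: 4 XOR 6 = 2 < 4 — winning move (to 2).
That gives 3 winning moves.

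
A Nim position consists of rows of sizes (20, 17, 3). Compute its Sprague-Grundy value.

Bitwise XOR of the heap sizes:
  10100  (20)
  10001  (17)
  00011  (3)
  -----
  00110  (6)

6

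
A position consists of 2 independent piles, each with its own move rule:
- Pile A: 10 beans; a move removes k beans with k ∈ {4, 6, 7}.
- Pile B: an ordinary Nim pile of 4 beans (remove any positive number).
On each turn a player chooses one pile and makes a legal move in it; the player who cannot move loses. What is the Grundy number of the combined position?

6

Build the Grundy sequence for pile A with g(k) = mex{g(k−s) : s ∈ {4, 6, 7}, s ≤ k}:
g(0) = mex{} = 0
g(1) = mex{} = 0
g(2) = mex{} = 0
g(3) = mex{} = 0
g(4) = mex{0} = 1
g(5) = mex{0} = 1
g(6) = mex{0} = 1
g(7) = mex{0} = 1
g(8) = mex{0,1} = 2
g(9) = mex{0,1} = 2
g(10) = mex{0,1} = 2
So g(10) = 2.
Pile B is a plain Nim pile of size 4, so its Grundy value is 4.
The value of a disjunctive sum is the nim-sum of the parts.
Combined value = 2 XOR 4 = 6.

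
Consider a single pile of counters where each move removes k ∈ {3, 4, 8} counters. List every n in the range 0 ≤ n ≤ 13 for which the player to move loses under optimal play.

0, 1, 2, 7, 12, 13

Grundy values for subtraction set {3, 4, 8}:
g(0) = mex{} = 0
g(1) = mex{} = 0
g(2) = mex{} = 0
g(3) = mex{0} = 1
g(4) = mex{0} = 1
g(5) = mex{0} = 1
g(6) = mex{0,1} = 2
g(7) = mex{1} = 0
g(8) = mex{0,1} = 2
g(9) = mex{0,1,2} = 3
g(10) = mex{0,2} = 1
g(11) = mex{0,1,2} = 3
g(12) = mex{1,2,3} = 0
g(13) = mex{1,3} = 0
The P-positions (g = 0) in 0..13 are 0, 1, 2, 7, 12, 13.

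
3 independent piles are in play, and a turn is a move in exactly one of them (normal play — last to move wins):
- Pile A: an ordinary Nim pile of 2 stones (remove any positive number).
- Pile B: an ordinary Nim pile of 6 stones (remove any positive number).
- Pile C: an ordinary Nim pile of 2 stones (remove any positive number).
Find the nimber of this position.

6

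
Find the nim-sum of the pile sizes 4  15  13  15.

9

Compute the nim-sum pairwise:
4 ⊕ 15 = 11
11 ⊕ 13 = 6
6 ⊕ 15 = 9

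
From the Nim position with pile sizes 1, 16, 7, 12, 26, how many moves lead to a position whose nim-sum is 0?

0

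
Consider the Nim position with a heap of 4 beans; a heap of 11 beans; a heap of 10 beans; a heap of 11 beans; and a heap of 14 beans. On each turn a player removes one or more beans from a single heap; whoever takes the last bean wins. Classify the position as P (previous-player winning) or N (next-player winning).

Compute the nim-sum pairwise:
4 ^ 11 = 15
15 ^ 10 = 5
5 ^ 11 = 14
14 ^ 14 = 0
The nim-sum is 0, so this is a P-position: the player to move is in a losing position under optimal play.

P-position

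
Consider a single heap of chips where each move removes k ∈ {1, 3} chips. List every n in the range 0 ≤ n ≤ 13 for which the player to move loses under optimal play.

0, 2, 4, 6, 8, 10, 12

Build the Grundy sequence with g(k) = mex{g(k−s) : s ∈ {1, 3}, s ≤ k}:
k:     0  1  2  3  4  5  6  7  8  9 10 11 12 13
g(k):  0  1  0  1  0  1  0  1  0  1  0  1  0  1
The P-positions (g = 0) in 0..13 are 0, 2, 4, 6, 8, 10, 12.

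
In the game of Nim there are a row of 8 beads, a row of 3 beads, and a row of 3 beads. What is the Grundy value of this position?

8

Compute the nim-sum pairwise:
8 XOR 3 = 11
11 XOR 3 = 8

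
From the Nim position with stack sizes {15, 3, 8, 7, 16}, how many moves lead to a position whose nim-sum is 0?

Compute the nim-sum pairwise:
15 ⊕ 3 = 12
12 ⊕ 8 = 4
4 ⊕ 7 = 3
3 ⊕ 16 = 19
The overall nim-sum is X = 19. A stack of size p has a winning move iff p XOR X < p (reduce it to p XOR X).
  15: 15 XOR 19 = 28 ≥ 15 — no move.
  3: 3 XOR 19 = 16 ≥ 3 — no move.
  8: 8 XOR 19 = 27 ≥ 8 — no move.
  7: 7 XOR 19 = 20 ≥ 7 — no move.
  16: 16 XOR 19 = 3 < 16 — winning move (to 3).
That gives 1 winning move.

1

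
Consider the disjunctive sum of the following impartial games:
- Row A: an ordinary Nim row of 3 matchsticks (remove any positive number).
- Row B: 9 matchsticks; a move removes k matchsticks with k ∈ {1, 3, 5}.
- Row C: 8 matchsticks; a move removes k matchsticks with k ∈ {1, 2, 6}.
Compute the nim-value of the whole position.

3

Row A is a plain Nim row of size 3, so its Grundy value is 3.
Build the Grundy sequence for row B with g(k) = mex{g(k−s) : s ∈ {1, 3, 5}, s ≤ k}:
k:     0  1  2  3  4  5  6  7  8  9
g(k):  0  1  0  1  0  1  0  1  0  1
So g(9) = 1.
Build the Grundy sequence for row C with g(k) = mex{g(k−s) : s ∈ {1, 2, 6}, s ≤ k}:
g(0) = mex{} = 0
g(1) = mex{0} = 1
g(2) = mex{0,1} = 2
g(3) = mex{1,2} = 0
g(4) = mex{0,2} = 1
g(5) = mex{0,1} = 2
g(6) = mex{0,1,2} = 3
g(7) = mex{1,2,3} = 0
g(8) = mex{0,2,3} = 1
So g(8) = 1.
By the Sprague-Grundy theorem, the Grundy value of a sum of independent games is the XOR of the component values.
Combined value = 3 ⊕ 1 ⊕ 1 = 3.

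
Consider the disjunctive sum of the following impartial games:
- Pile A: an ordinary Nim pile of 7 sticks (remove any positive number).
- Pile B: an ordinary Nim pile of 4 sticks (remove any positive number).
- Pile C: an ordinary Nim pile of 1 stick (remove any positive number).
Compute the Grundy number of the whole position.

Pile A is a plain Nim pile of size 7, so its Grundy value is 7.
Pile B is a plain Nim pile of size 4, so its Grundy value is 4.
Pile C is a plain Nim pile of size 1, so its Grundy value is 1.
By the Sprague-Grundy theorem, the Grundy value of a sum of independent games is the XOR of the component values.
Combined value = 7 ⊕ 4 ⊕ 1 = 2.

2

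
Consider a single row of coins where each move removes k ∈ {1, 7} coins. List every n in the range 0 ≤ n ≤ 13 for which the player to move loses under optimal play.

0, 2, 4, 6, 8, 10, 12

Build the Grundy sequence with g(k) = mex{g(k−s) : s ∈ {1, 7}, s ≤ k}:
k:     0  1  2  3  4  5  6  7  8  9 10 11 12 13
g(k):  0  1  0  1  0  1  0  1  0  1  0  1  0  1
The P-positions (g = 0) in 0..13 are 0, 2, 4, 6, 8, 10, 12.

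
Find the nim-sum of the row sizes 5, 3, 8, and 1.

15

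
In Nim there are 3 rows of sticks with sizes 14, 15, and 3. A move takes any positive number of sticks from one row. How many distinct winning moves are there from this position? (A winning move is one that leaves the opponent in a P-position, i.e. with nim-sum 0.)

3

Bitwise XOR of the heap sizes:
  1110  (14)
  1111  (15)
  0011  (3)
  ----
  0010  (2)
The overall nim-sum is X = 2. A row of size p has a winning move iff p XOR X < p (reduce it to p XOR X).
  14: 14 XOR 2 = 12 < 14 — winning move (to 12).
  15: 15 XOR 2 = 13 < 15 — winning move (to 13).
  3: 3 XOR 2 = 1 < 3 — winning move (to 1).
That gives 3 winning moves.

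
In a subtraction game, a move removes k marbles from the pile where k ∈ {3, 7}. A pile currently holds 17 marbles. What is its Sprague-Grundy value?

2

Grundy values for subtraction set {3, 7}:
k:     0  1  2  3  4  5  6  7  8  9 10 11 12 13 14 15 16 17
g(k):  0  0  0  1  1  1  0  2  2  1  0  0  0  1  1  1  0  2
So g(17) = 2.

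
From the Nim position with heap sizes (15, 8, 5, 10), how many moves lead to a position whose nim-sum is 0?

3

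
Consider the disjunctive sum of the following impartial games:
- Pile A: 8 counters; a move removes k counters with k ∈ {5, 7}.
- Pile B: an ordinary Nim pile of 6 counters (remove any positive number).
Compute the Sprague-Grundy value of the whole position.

7

Build the Grundy sequence for pile A with g(k) = mex{g(k−s) : s ∈ {5, 7}, s ≤ k}:
k:     0  1  2  3  4  5  6  7  8
g(k):  0  0  0  0  0  1  1  1  1
So g(8) = 1.
Pile B is a plain Nim pile of size 6, so its Grundy value is 6.
The value of a disjunctive sum is the nim-sum of the parts.
Combined value = 1 XOR 6 = 7.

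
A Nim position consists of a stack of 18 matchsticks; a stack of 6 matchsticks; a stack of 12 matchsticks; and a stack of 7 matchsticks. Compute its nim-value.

Bitwise XOR of the heap sizes:
  10010  (18)
  00110  (6)
  01100  (12)
  00111  (7)
  -----
  11111  (31)

31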